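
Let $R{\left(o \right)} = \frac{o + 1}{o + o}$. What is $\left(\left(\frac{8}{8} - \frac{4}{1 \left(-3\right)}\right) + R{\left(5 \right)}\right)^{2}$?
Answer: $\frac{1936}{225} \approx 8.6044$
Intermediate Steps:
$R{\left(o \right)} = \frac{1 + o}{2 o}$
$\left(\left(\frac{8}{8} - \frac{4}{1 \left(-3\right)}\right) + R{\left(5 \right)}\right)^{2} = \left(\left(\frac{8}{8} - \frac{4}{1 \left(-3\right)}\right) + \frac{1 + 5}{2 \cdot 5}\right)^{2} = \left(\left(8 \cdot \frac{1}{8} - \frac{4}{-3}\right) + \frac{1}{2} \cdot \frac{1}{5} \cdot 6\right)^{2} = \left(\left(1 - - \frac{4}{3}\right) + \frac{3}{5}\right)^{2} = \left(\left(1 + \frac{4}{3}\right) + \frac{3}{5}\right)^{2} = \left(\frac{7}{3} + \frac{3}{5}\right)^{2} = \left(\frac{44}{15}\right)^{2} = \frac{1936}{225}$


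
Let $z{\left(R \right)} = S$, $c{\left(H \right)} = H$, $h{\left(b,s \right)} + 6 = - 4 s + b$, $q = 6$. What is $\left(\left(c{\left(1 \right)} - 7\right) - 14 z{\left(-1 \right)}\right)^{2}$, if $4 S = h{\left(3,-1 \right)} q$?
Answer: $729$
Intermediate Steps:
$h{\left(b,s \right)} = -6 + b - 4 s$ ($h{\left(b,s \right)} = -6 + \left(- 4 s + b\right) = -6 + \left(b - 4 s\right) = -6 + b - 4 s$)
$S = \frac{3}{2}$ ($S = \frac{\left(-6 + 3 - -4\right) 6}{4} = \frac{\left(-6 + 3 + 4\right) 6}{4} = \frac{1 \cdot 6}{4} = \frac{1}{4} \cdot 6 = \frac{3}{2} \approx 1.5$)
$z{\left(R \right)} = \frac{3}{2}$
$\left(\left(c{\left(1 \right)} - 7\right) - 14 z{\left(-1 \right)}\right)^{2} = \left(\left(1 - 7\right) - 21\right)^{2} = \left(-6 - 21\right)^{2} = \left(-27\right)^{2} = 729$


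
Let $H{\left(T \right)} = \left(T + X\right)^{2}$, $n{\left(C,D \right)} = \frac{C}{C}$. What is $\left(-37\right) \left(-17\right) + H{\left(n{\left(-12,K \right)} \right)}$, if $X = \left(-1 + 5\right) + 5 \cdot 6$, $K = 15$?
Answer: $1854$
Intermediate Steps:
$n{\left(C,D \right)} = 1$
$X = 34$ ($X = 4 + 30 = 34$)
$H{\left(T \right)} = \left(34 + T\right)^{2}$ ($H{\left(T \right)} = \left(T + 34\right)^{2} = \left(34 + T\right)^{2}$)
$\left(-37\right) \left(-17\right) + H{\left(n{\left(-12,K \right)} \right)} = \left(-37\right) \left(-17\right) + \left(34 + 1\right)^{2} = 629 + 35^{2} = 629 + 1225 = 1854$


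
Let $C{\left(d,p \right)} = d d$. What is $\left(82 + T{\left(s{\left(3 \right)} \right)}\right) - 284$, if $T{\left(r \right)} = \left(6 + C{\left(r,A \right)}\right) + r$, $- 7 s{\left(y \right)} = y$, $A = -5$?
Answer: $- \frac{9616}{49} \approx -196.24$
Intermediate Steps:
$s{\left(y \right)} = - \frac{y}{7}$
$C{\left(d,p \right)} = d^{2}$
$T{\left(r \right)} = 6 + r + r^{2}$ ($T{\left(r \right)} = \left(6 + r^{2}\right) + r = 6 + r + r^{2}$)
$\left(82 + T{\left(s{\left(3 \right)} \right)}\right) - 284 = \left(82 + \left(6 - \frac{3}{7} + \left(\left(- \frac{1}{7}\right) 3\right)^{2}\right)\right) - 284 = \left(82 + \left(6 - \frac{3}{7} + \left(- \frac{3}{7}\right)^{2}\right)\right) - 284 = \left(82 + \left(6 - \frac{3}{7} + \frac{9}{49}\right)\right) - 284 = \left(82 + \frac{282}{49}\right) - 284 = \frac{4300}{49} - 284 = - \frac{9616}{49}$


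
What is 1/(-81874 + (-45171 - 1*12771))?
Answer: -1/139816 ≈ -7.1523e-6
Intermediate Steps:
1/(-81874 + (-45171 - 1*12771)) = 1/(-81874 + (-45171 - 12771)) = 1/(-81874 - 57942) = 1/(-139816) = -1/139816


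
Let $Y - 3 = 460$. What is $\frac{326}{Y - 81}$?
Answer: $\frac{163}{191} \approx 0.8534$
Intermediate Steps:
$Y = 463$ ($Y = 3 + 460 = 463$)
$\frac{326}{Y - 81} = \frac{326}{463 - 81} = \frac{326}{382} = 326 \cdot \frac{1}{382} = \frac{163}{191}$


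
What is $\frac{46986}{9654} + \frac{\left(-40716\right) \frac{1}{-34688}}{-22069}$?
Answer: $\frac{51679273993}{10618421728} \approx 4.8669$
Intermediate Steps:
$\frac{46986}{9654} + \frac{\left(-40716\right) \frac{1}{-34688}}{-22069} = 46986 \cdot \frac{1}{9654} + \left(-40716\right) \left(- \frac{1}{34688}\right) \left(- \frac{1}{22069}\right) = \frac{7831}{1609} + \frac{10179}{8672} \left(- \frac{1}{22069}\right) = \frac{7831}{1609} - \frac{351}{6599392} = \frac{51679273993}{10618421728}$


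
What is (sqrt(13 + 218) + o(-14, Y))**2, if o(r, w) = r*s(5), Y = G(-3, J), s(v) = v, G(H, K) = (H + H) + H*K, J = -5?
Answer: (70 - sqrt(231))**2 ≈ 3003.2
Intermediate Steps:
G(H, K) = 2*H + H*K
Y = 9 (Y = -3*(2 - 5) = -3*(-3) = 9)
o(r, w) = 5*r (o(r, w) = r*5 = 5*r)
(sqrt(13 + 218) + o(-14, Y))**2 = (sqrt(13 + 218) + 5*(-14))**2 = (sqrt(231) - 70)**2 = (-70 + sqrt(231))**2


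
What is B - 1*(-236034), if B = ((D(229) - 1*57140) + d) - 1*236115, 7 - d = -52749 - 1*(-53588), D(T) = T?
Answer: -57824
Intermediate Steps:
d = -832 (d = 7 - (-52749 - 1*(-53588)) = 7 - (-52749 + 53588) = 7 - 1*839 = 7 - 839 = -832)
B = -293858 (B = ((229 - 1*57140) - 832) - 1*236115 = ((229 - 57140) - 832) - 236115 = (-56911 - 832) - 236115 = -57743 - 236115 = -293858)
B - 1*(-236034) = -293858 - 1*(-236034) = -293858 + 236034 = -57824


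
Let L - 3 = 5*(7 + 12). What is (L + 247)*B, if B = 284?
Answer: 97980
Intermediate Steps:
L = 98 (L = 3 + 5*(7 + 12) = 3 + 5*19 = 3 + 95 = 98)
(L + 247)*B = (98 + 247)*284 = 345*284 = 97980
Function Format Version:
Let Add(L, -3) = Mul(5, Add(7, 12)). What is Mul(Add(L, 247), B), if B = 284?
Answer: 97980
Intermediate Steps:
L = 98 (L = Add(3, Mul(5, Add(7, 12))) = Add(3, Mul(5, 19)) = Add(3, 95) = 98)
Mul(Add(L, 247), B) = Mul(Add(98, 247), 284) = Mul(345, 284) = 97980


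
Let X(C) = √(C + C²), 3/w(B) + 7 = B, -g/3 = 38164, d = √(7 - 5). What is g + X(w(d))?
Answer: -114492 + 7*√(-12 + 3*√2)/47 + √2*√(-12 + 3*√2)/47 ≈ -1.1449e+5 + 0.49862*I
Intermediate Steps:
d = √2 ≈ 1.4142
g = -114492 (g = -3*38164 = -114492)
w(B) = 3/(-7 + B)
g + X(w(d)) = -114492 + √((3/(-7 + √2))*(1 + 3/(-7 + √2))) = -114492 + √(3*(1 + 3/(-7 + √2))/(-7 + √2)) = -114492 + √3*√(1 + 3/(-7 + √2))*(I/√(7 - √2))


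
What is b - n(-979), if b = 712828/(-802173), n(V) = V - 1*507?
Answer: 1191316250/802173 ≈ 1485.1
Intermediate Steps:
n(V) = -507 + V (n(V) = V - 507 = -507 + V)
b = -712828/802173 (b = 712828*(-1/802173) = -712828/802173 ≈ -0.88862)
b - n(-979) = -712828/802173 - (-507 - 979) = -712828/802173 - 1*(-1486) = -712828/802173 + 1486 = 1191316250/802173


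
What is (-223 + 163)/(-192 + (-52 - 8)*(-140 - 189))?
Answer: -5/1629 ≈ -0.0030694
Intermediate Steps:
(-223 + 163)/(-192 + (-52 - 8)*(-140 - 189)) = -60/(-192 - 60*(-329)) = -60/(-192 + 19740) = -60/19548 = -60*1/19548 = -5/1629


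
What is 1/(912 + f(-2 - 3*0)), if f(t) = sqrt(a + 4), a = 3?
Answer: 912/831737 - sqrt(7)/831737 ≈ 0.0010933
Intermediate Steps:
f(t) = sqrt(7) (f(t) = sqrt(3 + 4) = sqrt(7))
1/(912 + f(-2 - 3*0)) = 1/(912 + sqrt(7))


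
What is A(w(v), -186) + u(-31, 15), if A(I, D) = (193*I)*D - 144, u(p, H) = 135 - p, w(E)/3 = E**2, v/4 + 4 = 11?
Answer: -84432074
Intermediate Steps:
v = 28 (v = -16 + 4*11 = -16 + 44 = 28)
w(E) = 3*E**2
A(I, D) = -144 + 193*D*I (A(I, D) = 193*D*I - 144 = -144 + 193*D*I)
A(w(v), -186) + u(-31, 15) = (-144 + 193*(-186)*(3*28**2)) + (135 - 1*(-31)) = (-144 + 193*(-186)*(3*784)) + (135 + 31) = (-144 + 193*(-186)*2352) + 166 = (-144 - 84432096) + 166 = -84432240 + 166 = -84432074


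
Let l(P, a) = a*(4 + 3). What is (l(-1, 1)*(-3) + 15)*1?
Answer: -6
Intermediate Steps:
l(P, a) = 7*a (l(P, a) = a*7 = 7*a)
(l(-1, 1)*(-3) + 15)*1 = ((7*1)*(-3) + 15)*1 = (7*(-3) + 15)*1 = (-21 + 15)*1 = -6*1 = -6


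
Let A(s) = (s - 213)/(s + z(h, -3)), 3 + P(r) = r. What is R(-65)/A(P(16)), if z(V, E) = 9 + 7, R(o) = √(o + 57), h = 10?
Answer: -29*I*√2/100 ≈ -0.41012*I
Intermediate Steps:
P(r) = -3 + r
R(o) = √(57 + o)
z(V, E) = 16
A(s) = (-213 + s)/(16 + s) (A(s) = (s - 213)/(s + 16) = (-213 + s)/(16 + s))
R(-65)/A(P(16)) = √(57 - 65)/(((-213 + (-3 + 16))/(16 + (-3 + 16)))) = √(-8)/(((-213 + 13)/(16 + 13))) = (2*I*√2)/((-200/29)) = (2*I*√2)/(((1/29)*(-200))) = (2*I*√2)/(-200/29) = (2*I*√2)*(-29/200) = -29*I*√2/100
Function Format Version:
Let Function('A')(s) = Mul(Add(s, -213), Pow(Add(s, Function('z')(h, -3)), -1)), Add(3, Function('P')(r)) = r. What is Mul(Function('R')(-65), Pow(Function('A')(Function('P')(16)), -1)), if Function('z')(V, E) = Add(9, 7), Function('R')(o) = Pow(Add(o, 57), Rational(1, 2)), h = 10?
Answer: Mul(Rational(-29, 100), I, Pow(2, Rational(1, 2))) ≈ Mul(-0.41012, I)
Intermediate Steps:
Function('P')(r) = Add(-3, r)
Function('R')(o) = Pow(Add(57, o), Rational(1, 2))
Function('z')(V, E) = 16
Function('A')(s) = Mul(Pow(Add(16, s), -1), Add(-213, s)) (Function('A')(s) = Mul(Add(s, -213), Pow(Add(s, 16), -1)) = Mul(Add(-213, s), Pow(Add(16, s), -1)) = Mul(Pow(Add(16, s), -1), Add(-213, s)))
Mul(Function('R')(-65), Pow(Function('A')(Function('P')(16)), -1)) = Mul(Pow(Add(57, -65), Rational(1, 2)), Pow(Mul(Pow(Add(16, Add(-3, 16)), -1), Add(-213, Add(-3, 16))), -1)) = Mul(Pow(-8, Rational(1, 2)), Pow(Mul(Pow(Add(16, 13), -1), Add(-213, 13)), -1)) = Mul(Mul(2, I, Pow(2, Rational(1, 2))), Pow(Mul(Pow(29, -1), -200), -1)) = Mul(Mul(2, I, Pow(2, Rational(1, 2))), Pow(Mul(Rational(1, 29), -200), -1)) = Mul(Mul(2, I, Pow(2, Rational(1, 2))), Pow(Rational(-200, 29), -1)) = Mul(Mul(2, I, Pow(2, Rational(1, 2))), Rational(-29, 200)) = Mul(Rational(-29, 100), I, Pow(2, Rational(1, 2)))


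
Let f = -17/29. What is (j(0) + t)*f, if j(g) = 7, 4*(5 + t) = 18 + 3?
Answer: -17/4 ≈ -4.2500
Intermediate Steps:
t = 1/4 (t = -5 + (18 + 3)/4 = -5 + (1/4)*21 = -5 + 21/4 = 1/4 ≈ 0.25000)
f = -17/29 (f = -17*1/29 = -17/29 ≈ -0.58621)
(j(0) + t)*f = (7 + 1/4)*(-17/29) = (29/4)*(-17/29) = -17/4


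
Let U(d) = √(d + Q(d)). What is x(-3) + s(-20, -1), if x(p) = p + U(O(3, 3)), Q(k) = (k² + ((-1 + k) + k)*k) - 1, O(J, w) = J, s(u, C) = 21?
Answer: 18 + √26 ≈ 23.099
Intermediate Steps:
Q(k) = -1 + k² + k*(-1 + 2*k) (Q(k) = (k² + (-1 + 2*k)*k) - 1 = (k² + k*(-1 + 2*k)) - 1 = -1 + k² + k*(-1 + 2*k))
U(d) = √(-1 + 3*d²) (U(d) = √(d + (-1 - d + 3*d²)) = √(-1 + 3*d²))
x(p) = p + √26 (x(p) = p + √(-1 + 3*3²) = p + √(-1 + 3*9) = p + √(-1 + 27) = p + √26)
x(-3) + s(-20, -1) = (-3 + √26) + 21 = 18 + √26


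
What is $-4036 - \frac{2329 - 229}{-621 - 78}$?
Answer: $- \frac{939688}{233} \approx -4033.0$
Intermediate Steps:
$-4036 - \frac{2329 - 229}{-621 - 78} = -4036 - \frac{2100}{-699} = -4036 - 2100 \left(- \frac{1}{699}\right) = -4036 - - \frac{700}{233} = -4036 + \frac{700}{233} = - \frac{939688}{233}$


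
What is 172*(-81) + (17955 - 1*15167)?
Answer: -11144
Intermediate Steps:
172*(-81) + (17955 - 1*15167) = -13932 + (17955 - 15167) = -13932 + 2788 = -11144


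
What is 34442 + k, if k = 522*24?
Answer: 46970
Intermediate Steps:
k = 12528
34442 + k = 34442 + 12528 = 46970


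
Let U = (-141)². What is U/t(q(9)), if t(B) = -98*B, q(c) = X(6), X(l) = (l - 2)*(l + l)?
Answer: -6627/1568 ≈ -4.2264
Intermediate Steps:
X(l) = 2*l*(-2 + l) (X(l) = (-2 + l)*(2*l) = 2*l*(-2 + l))
U = 19881
q(c) = 48 (q(c) = 2*6*(-2 + 6) = 2*6*4 = 48)
U/t(q(9)) = 19881/((-98*48)) = 19881/(-4704) = 19881*(-1/4704) = -6627/1568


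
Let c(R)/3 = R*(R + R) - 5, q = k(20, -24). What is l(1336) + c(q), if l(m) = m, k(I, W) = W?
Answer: 4777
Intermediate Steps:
q = -24
c(R) = -15 + 6*R**2 (c(R) = 3*(R*(R + R) - 5) = 3*(R*(2*R) - 5) = 3*(2*R**2 - 5) = 3*(-5 + 2*R**2) = -15 + 6*R**2)
l(1336) + c(q) = 1336 + (-15 + 6*(-24)**2) = 1336 + (-15 + 6*576) = 1336 + (-15 + 3456) = 1336 + 3441 = 4777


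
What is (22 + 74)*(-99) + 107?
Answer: -9397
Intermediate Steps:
(22 + 74)*(-99) + 107 = 96*(-99) + 107 = -9504 + 107 = -9397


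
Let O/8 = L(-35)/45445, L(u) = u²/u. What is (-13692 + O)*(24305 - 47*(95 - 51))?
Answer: -2767320022628/9089 ≈ -3.0447e+8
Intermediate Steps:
L(u) = u
O = -56/9089 (O = 8*(-35/45445) = 8*(-35*1/45445) = 8*(-7/9089) = -56/9089 ≈ -0.0061613)
(-13692 + O)*(24305 - 47*(95 - 51)) = (-13692 - 56/9089)*(24305 - 47*(95 - 51)) = -124446644*(24305 - 47*44)/9089 = -124446644*(24305 - 2068)/9089 = -124446644/9089*22237 = -2767320022628/9089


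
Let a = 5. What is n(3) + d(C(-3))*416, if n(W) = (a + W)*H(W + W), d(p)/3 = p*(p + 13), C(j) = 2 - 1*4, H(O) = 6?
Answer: -27408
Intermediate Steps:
C(j) = -2 (C(j) = 2 - 4 = -2)
d(p) = 3*p*(13 + p) (d(p) = 3*(p*(p + 13)) = 3*(p*(13 + p)) = 3*p*(13 + p))
n(W) = 30 + 6*W (n(W) = (5 + W)*6 = 30 + 6*W)
n(3) + d(C(-3))*416 = (30 + 6*3) + (3*(-2)*(13 - 2))*416 = (30 + 18) + (3*(-2)*11)*416 = 48 - 66*416 = 48 - 27456 = -27408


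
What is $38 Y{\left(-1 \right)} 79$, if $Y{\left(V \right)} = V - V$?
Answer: $0$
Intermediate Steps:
$Y{\left(V \right)} = 0$
$38 Y{\left(-1 \right)} 79 = 38 \cdot 0 \cdot 79 = 0 \cdot 79 = 0$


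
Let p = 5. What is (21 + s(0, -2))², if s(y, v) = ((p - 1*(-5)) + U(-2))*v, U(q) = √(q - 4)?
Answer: (1 - 2*I*√6)² ≈ -23.0 - 9.798*I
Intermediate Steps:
U(q) = √(-4 + q)
s(y, v) = v*(10 + I*√6) (s(y, v) = ((5 - 1*(-5)) + √(-4 - 2))*v = ((5 + 5) + √(-6))*v = (10 + I*√6)*v = v*(10 + I*√6))
(21 + s(0, -2))² = (21 - 2*(10 + I*√6))² = (21 + (-20 - 2*I*√6))² = (1 - 2*I*√6)²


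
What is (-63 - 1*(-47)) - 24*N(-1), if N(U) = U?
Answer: 8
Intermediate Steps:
(-63 - 1*(-47)) - 24*N(-1) = (-63 - 1*(-47)) - 24*(-1) = (-63 + 47) + 24 = -16 + 24 = 8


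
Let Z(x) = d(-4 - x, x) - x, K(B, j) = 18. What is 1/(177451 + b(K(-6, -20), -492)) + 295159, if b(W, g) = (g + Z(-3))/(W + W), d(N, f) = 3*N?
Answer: 157116677611/532312 ≈ 2.9516e+5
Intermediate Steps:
Z(x) = -12 - 4*x (Z(x) = 3*(-4 - x) - x = (-12 - 3*x) - x = -12 - 4*x)
b(W, g) = g/(2*W) (b(W, g) = (g + (-12 - 4*(-3)))/(W + W) = (g + (-12 + 12))/((2*W)) = (g + 0)*(1/(2*W)) = g*(1/(2*W)) = g/(2*W))
1/(177451 + b(K(-6, -20), -492)) + 295159 = 1/(177451 + (½)*(-492)/18) + 295159 = 1/(177451 + (½)*(-492)*(1/18)) + 295159 = 1/(177451 - 41/3) + 295159 = 1/(532312/3) + 295159 = 3/532312 + 295159 = 157116677611/532312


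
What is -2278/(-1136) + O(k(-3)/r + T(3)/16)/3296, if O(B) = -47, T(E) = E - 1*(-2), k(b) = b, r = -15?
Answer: 465931/234016 ≈ 1.9910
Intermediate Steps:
T(E) = 2 + E (T(E) = E + 2 = 2 + E)
-2278/(-1136) + O(k(-3)/r + T(3)/16)/3296 = -2278/(-1136) - 47/3296 = -2278*(-1/1136) - 47*1/3296 = 1139/568 - 47/3296 = 465931/234016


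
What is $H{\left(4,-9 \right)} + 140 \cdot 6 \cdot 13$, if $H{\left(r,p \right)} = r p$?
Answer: $10884$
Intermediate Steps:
$H{\left(r,p \right)} = p r$
$H{\left(4,-9 \right)} + 140 \cdot 6 \cdot 13 = \left(-9\right) 4 + 140 \cdot 6 \cdot 13 = -36 + 140 \cdot 78 = -36 + 10920 = 10884$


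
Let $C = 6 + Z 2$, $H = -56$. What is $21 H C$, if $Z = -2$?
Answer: $-2352$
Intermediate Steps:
$C = 2$ ($C = 6 - 4 = 2$)
$21 H C = 21 \left(-56\right) 2 = \left(-1176\right) 2 = -2352$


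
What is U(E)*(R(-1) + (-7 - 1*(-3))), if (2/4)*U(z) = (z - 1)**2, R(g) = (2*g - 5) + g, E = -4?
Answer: -600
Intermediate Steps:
R(g) = -5 + 3*g (R(g) = (-5 + 2*g) + g = -5 + 3*g)
U(z) = 2*(-1 + z)**2 (U(z) = 2*(z - 1)**2 = 2*(-1 + z)**2)
U(E)*(R(-1) + (-7 - 1*(-3))) = (2*(-1 - 4)**2)*((-5 + 3*(-1)) + (-7 - 1*(-3))) = (2*(-5)**2)*((-5 - 3) + (-7 + 3)) = (2*25)*(-8 - 4) = 50*(-12) = -600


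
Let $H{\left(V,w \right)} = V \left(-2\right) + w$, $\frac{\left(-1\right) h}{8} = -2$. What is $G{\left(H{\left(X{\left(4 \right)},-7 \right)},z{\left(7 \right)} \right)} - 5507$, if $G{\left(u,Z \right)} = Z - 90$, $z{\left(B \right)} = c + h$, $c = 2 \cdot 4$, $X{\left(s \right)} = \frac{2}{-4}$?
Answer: $-5573$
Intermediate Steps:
$h = 16$ ($h = \left(-8\right) \left(-2\right) = 16$)
$X{\left(s \right)} = - \frac{1}{2}$ ($X{\left(s \right)} = 2 \left(- \frac{1}{4}\right) = - \frac{1}{2}$)
$c = 8$
$z{\left(B \right)} = 24$ ($z{\left(B \right)} = 8 + 16 = 24$)
$H{\left(V,w \right)} = w - 2 V$ ($H{\left(V,w \right)} = - 2 V + w = w - 2 V$)
$G{\left(u,Z \right)} = -90 + Z$ ($G{\left(u,Z \right)} = Z - 90 = -90 + Z$)
$G{\left(H{\left(X{\left(4 \right)},-7 \right)},z{\left(7 \right)} \right)} - 5507 = \left(-90 + 24\right) - 5507 = -66 - 5507 = -5573$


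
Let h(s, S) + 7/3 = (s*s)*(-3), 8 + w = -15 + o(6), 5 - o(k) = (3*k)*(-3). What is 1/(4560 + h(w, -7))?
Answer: 3/2009 ≈ 0.0014933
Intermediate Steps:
o(k) = 5 + 9*k (o(k) = 5 - 3*k*(-3) = 5 - (-9)*k = 5 + 9*k)
w = 36 (w = -8 + (-15 + (5 + 9*6)) = -8 + (-15 + (5 + 54)) = -8 + (-15 + 59) = -8 + 44 = 36)
h(s, S) = -7/3 - 3*s² (h(s, S) = -7/3 + (s*s)*(-3) = -7/3 + s²*(-3) = -7/3 - 3*s²)
1/(4560 + h(w, -7)) = 1/(4560 + (-7/3 - 3*36²)) = 1/(4560 + (-7/3 - 3*1296)) = 1/(4560 + (-7/3 - 3888)) = 1/(4560 - 11671/3) = 1/(2009/3) = 3/2009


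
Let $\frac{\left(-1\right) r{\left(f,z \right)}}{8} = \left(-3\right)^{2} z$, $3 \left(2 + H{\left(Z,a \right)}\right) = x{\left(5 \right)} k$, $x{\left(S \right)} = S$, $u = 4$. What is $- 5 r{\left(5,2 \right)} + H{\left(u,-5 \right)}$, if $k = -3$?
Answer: $713$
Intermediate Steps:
$H{\left(Z,a \right)} = -7$ ($H{\left(Z,a \right)} = -2 + \frac{5 \left(-3\right)}{3} = -2 + \frac{1}{3} \left(-15\right) = -2 - 5 = -7$)
$r{\left(f,z \right)} = - 72 z$ ($r{\left(f,z \right)} = - 8 \left(-3\right)^{2} z = - 8 \cdot 9 z = - 72 z$)
$- 5 r{\left(5,2 \right)} + H{\left(u,-5 \right)} = - 5 \left(\left(-72\right) 2\right) - 7 = \left(-5\right) \left(-144\right) - 7 = 720 - 7 = 713$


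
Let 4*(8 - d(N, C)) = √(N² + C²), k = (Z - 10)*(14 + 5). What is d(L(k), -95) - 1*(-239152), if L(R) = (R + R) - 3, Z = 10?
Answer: 239160 - √9034/4 ≈ 2.3914e+5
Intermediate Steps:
k = 0 (k = (10 - 10)*(14 + 5) = 0*19 = 0)
L(R) = -3 + 2*R (L(R) = 2*R - 3 = -3 + 2*R)
d(N, C) = 8 - √(C² + N²)/4 (d(N, C) = 8 - √(N² + C²)/4 = 8 - √(C² + N²)/4)
d(L(k), -95) - 1*(-239152) = (8 - √((-95)² + (-3 + 2*0)²)/4) - 1*(-239152) = (8 - √(9025 + (-3 + 0)²)/4) + 239152 = (8 - √(9025 + (-3)²)/4) + 239152 = (8 - √(9025 + 9)/4) + 239152 = (8 - √9034/4) + 239152 = 239160 - √9034/4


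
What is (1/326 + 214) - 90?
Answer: 40425/326 ≈ 124.00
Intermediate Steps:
(1/326 + 214) - 90 = 69765/326 - 90 = 40425/326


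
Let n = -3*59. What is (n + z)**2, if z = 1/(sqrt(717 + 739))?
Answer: (64428 - sqrt(91))**2/132496 ≈ 31320.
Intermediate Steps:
z = sqrt(91)/364 (z = 1/(sqrt(1456)) = 1/(4*sqrt(91)) = sqrt(91)/364 ≈ 0.026207)
n = -177
(n + z)**2 = (-177 + sqrt(91)/364)**2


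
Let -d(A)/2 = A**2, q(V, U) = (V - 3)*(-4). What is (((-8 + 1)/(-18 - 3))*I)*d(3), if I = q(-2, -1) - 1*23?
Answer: 18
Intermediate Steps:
q(V, U) = 12 - 4*V (q(V, U) = (-3 + V)*(-4) = 12 - 4*V)
I = -3 (I = (12 - 4*(-2)) - 1*23 = (12 + 8) - 23 = 20 - 23 = -3)
d(A) = -2*A**2
(((-8 + 1)/(-18 - 3))*I)*d(3) = (((-8 + 1)/(-18 - 3))*(-3))*(-2*3**2) = (-7/(-21)*(-3))*(-2*9) = (-7*(-1/21)*(-3))*(-18) = ((1/3)*(-3))*(-18) = -1*(-18) = 18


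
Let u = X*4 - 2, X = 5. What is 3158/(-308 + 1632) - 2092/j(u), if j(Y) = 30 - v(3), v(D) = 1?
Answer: -1339113/19198 ≈ -69.753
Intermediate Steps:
u = 18 (u = 5*4 - 2 = 20 - 2 = 18)
j(Y) = 29 (j(Y) = 30 - 1*1 = 30 - 1 = 29)
3158/(-308 + 1632) - 2092/j(u) = 3158/(-308 + 1632) - 2092/29 = 3158/1324 - 2092*1/29 = 3158*(1/1324) - 2092/29 = 1579/662 - 2092/29 = -1339113/19198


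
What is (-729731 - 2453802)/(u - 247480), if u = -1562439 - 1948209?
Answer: 3183533/3758128 ≈ 0.84711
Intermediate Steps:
u = -3510648
(-729731 - 2453802)/(u - 247480) = (-729731 - 2453802)/(-3510648 - 247480) = -3183533/(-3758128) = -3183533*(-1/3758128) = 3183533/3758128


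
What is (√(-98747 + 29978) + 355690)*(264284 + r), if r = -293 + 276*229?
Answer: 116379989550 + 2944755*I*√849 ≈ 1.1638e+11 + 8.5803e+7*I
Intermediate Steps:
r = 62911 (r = -293 + 63204 = 62911)
(√(-98747 + 29978) + 355690)*(264284 + r) = (√(-98747 + 29978) + 355690)*(264284 + 62911) = (√(-68769) + 355690)*327195 = (9*I*√849 + 355690)*327195 = (355690 + 9*I*√849)*327195 = 116379989550 + 2944755*I*√849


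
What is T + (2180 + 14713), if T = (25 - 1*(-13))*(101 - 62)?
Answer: 18375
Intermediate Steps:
T = 1482 (T = (25 + 13)*39 = 38*39 = 1482)
T + (2180 + 14713) = 1482 + (2180 + 14713) = 1482 + 16893 = 18375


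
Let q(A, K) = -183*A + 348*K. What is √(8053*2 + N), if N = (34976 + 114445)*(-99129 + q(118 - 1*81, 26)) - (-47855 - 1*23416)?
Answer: I*√14471635315 ≈ 1.203e+5*I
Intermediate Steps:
N = -14471651421 (N = (34976 + 114445)*(-99129 + (-183*(118 - 1*81) + 348*26)) - (-47855 - 1*23416) = 149421*(-99129 + (-183*(118 - 81) + 9048)) - (-47855 - 23416) = 149421*(-99129 + (-183*37 + 9048)) - 1*(-71271) = 149421*(-99129 + (-6771 + 9048)) + 71271 = 149421*(-99129 + 2277) + 71271 = 149421*(-96852) + 71271 = -14471722692 + 71271 = -14471651421)
√(8053*2 + N) = √(8053*2 - 14471651421) = √(16106 - 14471651421) = √(-14471635315) = I*√14471635315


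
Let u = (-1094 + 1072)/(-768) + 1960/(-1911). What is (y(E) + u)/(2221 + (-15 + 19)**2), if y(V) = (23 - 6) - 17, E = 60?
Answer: -1659/3722368 ≈ -0.00044568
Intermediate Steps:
y(V) = 0 (y(V) = 17 - 17 = 0)
u = -1659/1664 (u = -22*(-1/768) + 1960*(-1/1911) = 11/384 - 40/39 = -1659/1664 ≈ -0.99699)
(y(E) + u)/(2221 + (-15 + 19)**2) = (0 - 1659/1664)/(2221 + (-15 + 19)**2) = -1659/(1664*(2221 + 4**2)) = -1659/(1664*(2221 + 16)) = -1659/1664/2237 = -1659/1664*1/2237 = -1659/3722368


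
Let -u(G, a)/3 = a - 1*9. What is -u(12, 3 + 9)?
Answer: 9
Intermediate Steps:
u(G, a) = 27 - 3*a (u(G, a) = -3*(a - 1*9) = -3*(a - 9) = -3*(-9 + a) = 27 - 3*a)
-u(12, 3 + 9) = -(27 - 3*(3 + 9)) = -(27 - 3*12) = -(27 - 36) = -1*(-9) = 9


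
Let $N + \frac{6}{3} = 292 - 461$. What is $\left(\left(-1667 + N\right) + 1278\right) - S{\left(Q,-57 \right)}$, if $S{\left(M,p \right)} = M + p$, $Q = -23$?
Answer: $-480$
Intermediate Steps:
$N = -171$ ($N = -2 + \left(292 - 461\right) = -2 - 169 = -171$)
$\left(\left(-1667 + N\right) + 1278\right) - S{\left(Q,-57 \right)} = \left(\left(-1667 - 171\right) + 1278\right) - \left(-23 - 57\right) = \left(-1838 + 1278\right) - -80 = -560 + 80 = -480$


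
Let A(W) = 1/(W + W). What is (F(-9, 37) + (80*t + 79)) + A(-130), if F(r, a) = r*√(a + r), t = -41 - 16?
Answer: -1165061/260 - 18*√7 ≈ -4528.6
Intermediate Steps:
t = -57
A(W) = 1/(2*W)
(F(-9, 37) + (80*t + 79)) + A(-130) = (-9*√(37 - 9) + (80*(-57) + 79)) + (½)/(-130) = (-18*√7 + (-4560 + 79)) + (½)*(-1/130) = (-18*√7 - 4481) - 1/260 = (-4481 - 18*√7) - 1/260 = -1165061/260 - 18*√7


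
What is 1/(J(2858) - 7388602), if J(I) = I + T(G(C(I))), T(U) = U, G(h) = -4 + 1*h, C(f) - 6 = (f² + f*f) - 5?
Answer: 1/8950581 ≈ 1.1172e-7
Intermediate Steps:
C(f) = 1 + 2*f² (C(f) = 6 + ((f² + f*f) - 5) = 6 + ((f² + f²) - 5) = 6 + (2*f² - 5) = 6 + (-5 + 2*f²) = 1 + 2*f²)
G(h) = -4 + h
J(I) = -3 + I + 2*I² (J(I) = I + (-4 + (1 + 2*I²)) = I + (-3 + 2*I²) = -3 + I + 2*I²)
1/(J(2858) - 7388602) = 1/((-3 + 2858 + 2*2858²) - 7388602) = 1/((-3 + 2858 + 2*8168164) - 7388602) = 1/((-3 + 2858 + 16336328) - 7388602) = 1/(16339183 - 7388602) = 1/8950581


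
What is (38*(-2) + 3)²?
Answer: 5329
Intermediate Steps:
(38*(-2) + 3)² = (-76 + 3)² = (-73)² = 5329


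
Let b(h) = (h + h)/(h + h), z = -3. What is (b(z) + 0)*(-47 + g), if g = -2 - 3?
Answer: -52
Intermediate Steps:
g = -5
b(h) = 1 (b(h) = (2*h)/((2*h)) = (2*h)*(1/(2*h)) = 1)
(b(z) + 0)*(-47 + g) = (1 + 0)*(-47 - 5) = 1*(-52) = -52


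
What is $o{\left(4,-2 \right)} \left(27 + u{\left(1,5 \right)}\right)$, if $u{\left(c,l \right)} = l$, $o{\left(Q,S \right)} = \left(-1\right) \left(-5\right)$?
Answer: $160$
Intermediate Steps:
$o{\left(Q,S \right)} = 5$
$o{\left(4,-2 \right)} \left(27 + u{\left(1,5 \right)}\right) = 5 \left(27 + 5\right) = 5 \cdot 32 = 160$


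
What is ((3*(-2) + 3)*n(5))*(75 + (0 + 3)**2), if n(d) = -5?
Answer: 1260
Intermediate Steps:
((3*(-2) + 3)*n(5))*(75 + (0 + 3)**2) = ((3*(-2) + 3)*(-5))*(75 + (0 + 3)**2) = ((-6 + 3)*(-5))*(75 + 3**2) = (-3*(-5))*(75 + 9) = 15*84 = 1260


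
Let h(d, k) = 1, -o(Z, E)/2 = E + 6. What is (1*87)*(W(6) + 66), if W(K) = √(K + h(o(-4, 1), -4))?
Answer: 5742 + 87*√7 ≈ 5972.2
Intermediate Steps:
o(Z, E) = -12 - 2*E (o(Z, E) = -2*(E + 6) = -2*(6 + E) = -12 - 2*E)
W(K) = √(1 + K) (W(K) = √(K + 1) = √(1 + K))
(1*87)*(W(6) + 66) = (1*87)*(√(1 + 6) + 66) = 87*(√7 + 66) = 87*(66 + √7) = 5742 + 87*√7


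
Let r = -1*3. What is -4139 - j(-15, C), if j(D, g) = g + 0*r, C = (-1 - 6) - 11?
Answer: -4121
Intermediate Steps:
r = -3
C = -18 (C = -7 - 11 = -18)
j(D, g) = g (j(D, g) = g + 0*(-3) = g + 0 = g)
-4139 - j(-15, C) = -4139 - 1*(-18) = -4139 + 18 = -4121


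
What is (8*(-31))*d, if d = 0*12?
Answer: 0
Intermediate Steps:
d = 0
(8*(-31))*d = (8*(-31))*0 = -248*0 = 0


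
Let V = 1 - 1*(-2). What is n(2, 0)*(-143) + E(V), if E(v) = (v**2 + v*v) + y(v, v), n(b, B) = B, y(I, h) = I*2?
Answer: 24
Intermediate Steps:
V = 3 (V = 1 + 2 = 3)
y(I, h) = 2*I
E(v) = 2*v + 2*v**2 (E(v) = (v**2 + v*v) + 2*v = (v**2 + v**2) + 2*v = 2*v**2 + 2*v = 2*v + 2*v**2)
n(2, 0)*(-143) + E(V) = 0*(-143) + 2*3*(1 + 3) = 0 + 2*3*4 = 0 + 24 = 24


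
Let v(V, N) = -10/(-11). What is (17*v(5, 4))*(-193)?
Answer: -32810/11 ≈ -2982.7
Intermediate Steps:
v(V, N) = 10/11 (v(V, N) = -10*(-1/11) = 10/11)
(17*v(5, 4))*(-193) = (17*(10/11))*(-193) = (170/11)*(-193) = -32810/11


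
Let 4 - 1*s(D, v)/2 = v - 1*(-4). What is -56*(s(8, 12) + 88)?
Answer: -3584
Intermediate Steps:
s(D, v) = -2*v (s(D, v) = 8 - 2*(v - 1*(-4)) = 8 - 2*(v + 4) = 8 - 2*(4 + v) = 8 + (-8 - 2*v) = -2*v)
-56*(s(8, 12) + 88) = -56*(-2*12 + 88) = -56*(-24 + 88) = -56*64 = -3584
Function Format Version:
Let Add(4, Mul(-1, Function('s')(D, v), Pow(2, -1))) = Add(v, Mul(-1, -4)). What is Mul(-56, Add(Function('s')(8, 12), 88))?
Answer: -3584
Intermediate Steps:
Function('s')(D, v) = Mul(-2, v) (Function('s')(D, v) = Add(8, Mul(-2, Add(v, Mul(-1, -4)))) = Add(8, Mul(-2, Add(v, 4))) = Add(8, Mul(-2, Add(4, v))) = Add(8, Add(-8, Mul(-2, v))) = Mul(-2, v))
Mul(-56, Add(Function('s')(8, 12), 88)) = Mul(-56, Add(Mul(-2, 12), 88)) = Mul(-56, Add(-24, 88)) = Mul(-56, 64) = -3584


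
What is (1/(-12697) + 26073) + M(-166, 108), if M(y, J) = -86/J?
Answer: 17876093549/685638 ≈ 26072.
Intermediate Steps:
(1/(-12697) + 26073) + M(-166, 108) = (1/(-12697) + 26073) - 86/108 = (-1/12697 + 26073) - 86*1/108 = 331048880/12697 - 43/54 = 17876093549/685638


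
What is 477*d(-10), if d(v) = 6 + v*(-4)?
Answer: 21942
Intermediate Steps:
d(v) = 6 - 4*v
477*d(-10) = 477*(6 - 4*(-10)) = 477*(6 + 40) = 477*46 = 21942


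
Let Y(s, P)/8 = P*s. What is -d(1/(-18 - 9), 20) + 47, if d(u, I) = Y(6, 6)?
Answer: -241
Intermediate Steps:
Y(s, P) = 8*P*s (Y(s, P) = 8*(P*s) = 8*P*s)
d(u, I) = 288 (d(u, I) = 8*6*6 = 288)
-d(1/(-18 - 9), 20) + 47 = -1*288 + 47 = -288 + 47 = -241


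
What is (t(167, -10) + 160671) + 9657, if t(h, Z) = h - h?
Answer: 170328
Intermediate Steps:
t(h, Z) = 0
(t(167, -10) + 160671) + 9657 = (0 + 160671) + 9657 = 160671 + 9657 = 170328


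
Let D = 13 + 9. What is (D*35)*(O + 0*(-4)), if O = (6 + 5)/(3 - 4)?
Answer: -8470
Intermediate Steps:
D = 22
O = -11 (O = 11/(-1) = 11*(-1) = -11)
(D*35)*(O + 0*(-4)) = (22*35)*(-11 + 0*(-4)) = 770*(-11 + 0) = 770*(-11) = -8470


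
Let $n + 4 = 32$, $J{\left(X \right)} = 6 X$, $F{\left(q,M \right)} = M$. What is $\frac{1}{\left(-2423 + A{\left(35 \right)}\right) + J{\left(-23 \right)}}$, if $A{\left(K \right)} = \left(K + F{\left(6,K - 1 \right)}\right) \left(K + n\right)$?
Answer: $\frac{1}{1786} \approx 0.00055991$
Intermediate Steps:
$n = 28$ ($n = -4 + 32 = 28$)
$A{\left(K \right)} = \left(-1 + 2 K\right) \left(28 + K\right)$ ($A{\left(K \right)} = \left(K + \left(K - 1\right)\right) \left(K + 28\right) = \left(K + \left(-1 + K\right)\right) \left(28 + K\right) = \left(-1 + 2 K\right) \left(28 + K\right)$)
$\frac{1}{\left(-2423 + A{\left(35 \right)}\right) + J{\left(-23 \right)}} = \frac{1}{\left(-2423 + \left(-28 + 2 \cdot 35^{2} + 55 \cdot 35\right)\right) + 6 \left(-23\right)} = \frac{1}{\left(-2423 + \left(-28 + 2 \cdot 1225 + 1925\right)\right) - 138} = \frac{1}{\left(-2423 + \left(-28 + 2450 + 1925\right)\right) - 138} = \frac{1}{\left(-2423 + 4347\right) - 138} = \frac{1}{1924 - 138} = \frac{1}{1786}$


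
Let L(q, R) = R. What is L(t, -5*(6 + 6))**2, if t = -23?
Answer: 3600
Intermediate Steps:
L(t, -5*(6 + 6))**2 = (-5*(6 + 6))**2 = (-5*12)**2 = (-60)**2 = 3600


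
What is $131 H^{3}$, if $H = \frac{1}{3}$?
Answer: $\frac{131}{27} \approx 4.8519$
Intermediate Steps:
$H = \frac{1}{3} \approx 0.33333$
$131 H^{3} = \frac{131}{27}$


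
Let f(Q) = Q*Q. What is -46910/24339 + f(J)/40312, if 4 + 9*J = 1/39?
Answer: -77658977211815/40293041790456 ≈ -1.9274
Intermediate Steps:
J = -155/351 (J = -4/9 + (⅑)/39 = -4/9 + (⅑)*(1/39) = -4/9 + 1/351 = -155/351 ≈ -0.44160)
f(Q) = Q²
-46910/24339 + f(J)/40312 = -46910/24339 + (-155/351)²/40312 = -46910*1/24339 + (24025/123201)*(1/40312) = -46910/24339 + 24025/4966478712 = -77658977211815/40293041790456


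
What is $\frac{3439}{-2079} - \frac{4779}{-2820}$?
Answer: $\frac{79187}{1954260} \approx 0.04052$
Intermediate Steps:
$\frac{3439}{-2079} - \frac{4779}{-2820} = 3439 \left(- \frac{1}{2079}\right) - - \frac{1593}{940} = - \frac{3439}{2079} + \frac{1593}{940} = \frac{79187}{1954260}$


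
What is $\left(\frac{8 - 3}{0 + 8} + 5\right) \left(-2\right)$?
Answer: $- \frac{45}{4} \approx -11.25$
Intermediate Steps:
$\left(\frac{8 - 3}{0 + 8} + 5\right) \left(-2\right) = \left(\frac{5}{8} + 5\right) \left(-2\right) = \frac{45}{8} \left(-2\right) = - \frac{45}{4}$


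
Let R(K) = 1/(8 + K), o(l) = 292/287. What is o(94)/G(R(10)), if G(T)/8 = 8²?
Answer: 73/36736 ≈ 0.0019872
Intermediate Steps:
o(l) = 292/287 (o(l) = 292*(1/287) = 292/287)
G(T) = 512 (G(T) = 8*8² = 8*64 = 512)
o(94)/G(R(10)) = (292/287)/512 = (292/287)*(1/512) = 73/36736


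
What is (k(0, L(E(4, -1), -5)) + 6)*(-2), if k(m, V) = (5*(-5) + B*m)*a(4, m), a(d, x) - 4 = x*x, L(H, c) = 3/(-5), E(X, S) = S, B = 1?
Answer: 188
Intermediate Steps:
L(H, c) = -3/5 (L(H, c) = 3*(-1/5) = -3/5)
a(d, x) = 4 + x**2 (a(d, x) = 4 + x*x = 4 + x**2)
k(m, V) = (-25 + m)*(4 + m**2) (k(m, V) = (5*(-5) + 1*m)*(4 + m**2) = (-25 + m)*(4 + m**2))
(k(0, L(E(4, -1), -5)) + 6)*(-2) = ((-25 + 0)*(4 + 0**2) + 6)*(-2) = (-25*(4 + 0) + 6)*(-2) = (-25*4 + 6)*(-2) = (-100 + 6)*(-2) = -94*(-2) = 188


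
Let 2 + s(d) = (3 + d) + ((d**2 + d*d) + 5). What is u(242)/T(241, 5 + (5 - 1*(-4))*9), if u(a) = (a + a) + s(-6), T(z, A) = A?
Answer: 278/43 ≈ 6.4651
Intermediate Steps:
s(d) = 6 + d + 2*d**2 (s(d) = -2 + ((3 + d) + ((d**2 + d*d) + 5)) = -2 + ((3 + d) + ((d**2 + d**2) + 5)) = -2 + ((3 + d) + (2*d**2 + 5)) = -2 + ((3 + d) + (5 + 2*d**2)) = -2 + (8 + d + 2*d**2) = 6 + d + 2*d**2)
u(a) = 72 + 2*a (u(a) = (a + a) + (6 - 6 + 2*(-6)**2) = 2*a + (6 - 6 + 2*36) = 2*a + (6 - 6 + 72) = 2*a + 72 = 72 + 2*a)
u(242)/T(241, 5 + (5 - 1*(-4))*9) = (72 + 2*242)/(5 + (5 - 1*(-4))*9) = (72 + 484)/(5 + (5 + 4)*9) = 556/(5 + 9*9) = 556/(5 + 81) = 556/86 = 556*(1/86) = 278/43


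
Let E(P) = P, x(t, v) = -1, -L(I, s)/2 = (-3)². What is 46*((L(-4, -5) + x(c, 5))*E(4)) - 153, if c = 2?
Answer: -3649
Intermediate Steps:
L(I, s) = -18 (L(I, s) = -2*(-3)² = -2*9 = -18)
46*((L(-4, -5) + x(c, 5))*E(4)) - 153 = 46*((-18 - 1)*4) - 153 = 46*(-19*4) - 153 = 46*(-76) - 153 = -3496 - 153 = -3649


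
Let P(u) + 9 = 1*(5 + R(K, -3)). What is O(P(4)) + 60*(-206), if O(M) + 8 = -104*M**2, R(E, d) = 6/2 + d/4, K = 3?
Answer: -25373/2 ≈ -12687.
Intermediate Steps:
R(E, d) = 3 + d/4 (R(E, d) = 6*(1/2) + d*(1/4) = 3 + d/4)
P(u) = -7/4 (P(u) = -9 + 1*(5 + (3 + (1/4)*(-3))) = -9 + 1*(5 + (3 - 3/4)) = -9 + 1*(5 + 9/4) = -9 + 1*(29/4) = -9 + 29/4 = -7/4)
O(M) = -8 - 104*M**2
O(P(4)) + 60*(-206) = (-8 - 104*(-7/4)**2) + 60*(-206) = (-8 - 104*49/16) - 12360 = (-8 - 637/2) - 12360 = -653/2 - 12360 = -25373/2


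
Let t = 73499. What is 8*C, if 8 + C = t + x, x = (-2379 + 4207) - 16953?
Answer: 466928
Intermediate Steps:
x = -15125 (x = 1828 - 16953 = -15125)
C = 58366 (C = -8 + (73499 - 15125) = -8 + 58374 = 58366)
8*C = 8*58366 = 466928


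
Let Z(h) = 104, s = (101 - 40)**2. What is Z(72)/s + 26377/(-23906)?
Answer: -95662593/88954226 ≈ -1.0754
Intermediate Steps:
s = 3721 (s = 61**2 = 3721)
Z(72)/s + 26377/(-23906) = 104/3721 + 26377/(-23906) = 104*(1/3721) + 26377*(-1/23906) = 104/3721 - 26377/23906 = -95662593/88954226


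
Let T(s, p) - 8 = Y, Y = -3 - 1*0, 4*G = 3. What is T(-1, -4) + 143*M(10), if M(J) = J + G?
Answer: 6169/4 ≈ 1542.3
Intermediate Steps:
G = ¾ (G = (¼)*3 = ¾ ≈ 0.75000)
Y = -3 (Y = -3 + 0 = -3)
M(J) = ¾ + J (M(J) = J + ¾ = ¾ + J)
T(s, p) = 5 (T(s, p) = 8 - 3 = 5)
T(-1, -4) + 143*M(10) = 5 + 143*(¾ + 10) = 5 + 143*(43/4) = 5 + 6149/4 = 6169/4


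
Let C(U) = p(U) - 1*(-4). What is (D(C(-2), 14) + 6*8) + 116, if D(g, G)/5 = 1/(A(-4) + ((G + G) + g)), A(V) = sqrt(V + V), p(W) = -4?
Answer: 32507/198 - 5*I*sqrt(2)/396 ≈ 164.18 - 0.017856*I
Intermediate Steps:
C(U) = 0 (C(U) = -4 - 1*(-4) = -4 + 4 = 0)
A(V) = sqrt(2)*sqrt(V) (A(V) = sqrt(2*V) = sqrt(2)*sqrt(V))
D(g, G) = 5/(g + 2*G + 2*I*sqrt(2)) (D(g, G) = 5/(sqrt(2)*sqrt(-4) + ((G + G) + g)) = 5/(sqrt(2)*(2*I) + (2*G + g)) = 5/(2*I*sqrt(2) + (g + 2*G)) = 5/(g + 2*G + 2*I*sqrt(2)))
(D(C(-2), 14) + 6*8) + 116 = (5/(0 + 2*14 + 2*I*sqrt(2)) + 6*8) + 116 = (5/(0 + 28 + 2*I*sqrt(2)) + 48) + 116 = (5/(28 + 2*I*sqrt(2)) + 48) + 116 = (48 + 5/(28 + 2*I*sqrt(2))) + 116 = 164 + 5/(28 + 2*I*sqrt(2))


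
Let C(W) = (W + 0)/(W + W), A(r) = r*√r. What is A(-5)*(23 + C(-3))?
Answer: -235*I*√5/2 ≈ -262.74*I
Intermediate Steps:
A(r) = r^(3/2)
C(W) = ½ (C(W) = W/((2*W)) = W*(1/(2*W)) = ½)
A(-5)*(23 + C(-3)) = (-5)^(3/2)*(23 + ½) = -5*I*√5*(47/2) = -235*I*√5/2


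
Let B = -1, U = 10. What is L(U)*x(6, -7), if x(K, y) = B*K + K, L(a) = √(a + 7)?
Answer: 0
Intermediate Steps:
L(a) = √(7 + a)
x(K, y) = 0 (x(K, y) = -K + K = 0)
L(U)*x(6, -7) = √(7 + 10)*0 = √17*0 = 0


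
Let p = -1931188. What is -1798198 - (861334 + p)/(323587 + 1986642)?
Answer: -4154248097488/2310229 ≈ -1.7982e+6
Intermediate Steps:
-1798198 - (861334 + p)/(323587 + 1986642) = -1798198 - (861334 - 1931188)/(323587 + 1986642) = -1798198 - (-1069854)/2310229 = -1798198 - 1*(-1069854/2310229) = -1798198 + 1069854/2310229 = -4154248097488/2310229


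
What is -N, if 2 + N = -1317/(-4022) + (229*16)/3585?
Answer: 9379687/14418870 ≈ 0.65051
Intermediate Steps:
N = -9379687/14418870 (N = -2 + (-1317/(-4022) + (229*16)/3585) = -2 + (-1317*(-1/4022) + 3664*(1/3585)) = -2 + (1317/4022 + 3664/3585) = -2 + 19458053/14418870 = -9379687/14418870 ≈ -0.65051)
-N = -1*(-9379687/14418870) = 9379687/14418870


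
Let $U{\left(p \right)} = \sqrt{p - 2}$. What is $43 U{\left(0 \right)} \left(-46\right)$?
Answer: $- 1978 i \sqrt{2} \approx - 2797.3 i$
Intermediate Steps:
$U{\left(p \right)} = \sqrt{-2 + p}$
$43 U{\left(0 \right)} \left(-46\right) = 43 \sqrt{-2 + 0} \left(-46\right) = 43 \sqrt{-2} \left(-46\right) = 43 i \sqrt{2} \left(-46\right) = - 1978 i \sqrt{2}$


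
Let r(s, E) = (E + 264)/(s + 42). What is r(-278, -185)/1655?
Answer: -79/390580 ≈ -0.00020226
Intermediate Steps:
r(s, E) = (264 + E)/(42 + s)
r(-278, -185)/1655 = ((264 - 185)/(42 - 278))/1655 = (79/(-236))*(1/1655) = -1/236*79*(1/1655) = -79/236*1/1655 = -79/390580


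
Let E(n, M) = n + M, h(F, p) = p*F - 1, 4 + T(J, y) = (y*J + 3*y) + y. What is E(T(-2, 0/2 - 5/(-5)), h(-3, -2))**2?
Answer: 9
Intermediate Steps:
T(J, y) = -4 + 4*y + J*y (T(J, y) = -4 + ((y*J + 3*y) + y) = -4 + ((J*y + 3*y) + y) = -4 + ((3*y + J*y) + y) = -4 + (4*y + J*y) = -4 + 4*y + J*y)
h(F, p) = -1 + F*p (h(F, p) = F*p - 1 = -1 + F*p)
E(n, M) = M + n
E(T(-2, 0/2 - 5/(-5)), h(-3, -2))**2 = ((-1 - 3*(-2)) + (-4 + 4*(0/2 - 5/(-5)) - 2*(0/2 - 5/(-5))))**2 = ((-1 + 6) + (-4 + 4*(0*(1/2) - 5*(-1/5)) - 2*(0*(1/2) - 5*(-1/5))))**2 = (5 + (-4 + 4*(0 + 1) - 2*(0 + 1)))**2 = (5 + (-4 + 4*1 - 2*1))**2 = (5 + (-4 + 4 - 2))**2 = (5 - 2)**2 = 3**2 = 9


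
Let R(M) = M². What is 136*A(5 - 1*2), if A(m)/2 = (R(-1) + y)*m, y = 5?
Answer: 4896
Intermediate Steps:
A(m) = 12*m (A(m) = 2*(((-1)² + 5)*m) = 2*((1 + 5)*m) = 2*(6*m) = 12*m)
136*A(5 - 1*2) = 136*(12*(5 - 1*2)) = 136*(12*(5 - 2)) = 136*(12*3) = 136*36 = 4896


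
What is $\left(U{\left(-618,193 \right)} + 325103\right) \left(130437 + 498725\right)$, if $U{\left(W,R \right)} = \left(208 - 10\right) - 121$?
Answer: $204590899160$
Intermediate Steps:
$U{\left(W,R \right)} = 77$ ($U{\left(W,R \right)} = 198 - 121 = 77$)
$\left(U{\left(-618,193 \right)} + 325103\right) \left(130437 + 498725\right) = \left(77 + 325103\right) \left(130437 + 498725\right) = 325180 \cdot 629162 = 204590899160$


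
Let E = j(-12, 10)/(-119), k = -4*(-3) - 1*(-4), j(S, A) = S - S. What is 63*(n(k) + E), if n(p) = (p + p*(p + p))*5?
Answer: 166320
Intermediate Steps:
j(S, A) = 0
k = 16 (k = 12 + 4 = 16)
E = 0 (E = 0/(-119) = 0*(-1/119) = 0)
n(p) = 5*p + 10*p² (n(p) = (p + p*(2*p))*5 = (p + 2*p²)*5 = 5*p + 10*p²)
63*(n(k) + E) = 63*(5*16*(1 + 2*16) + 0) = 63*(5*16*(1 + 32) + 0) = 63*(5*16*33 + 0) = 63*(2640 + 0) = 63*2640 = 166320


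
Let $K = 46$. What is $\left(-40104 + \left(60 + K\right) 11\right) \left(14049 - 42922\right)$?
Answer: $1124256874$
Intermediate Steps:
$\left(-40104 + \left(60 + K\right) 11\right) \left(14049 - 42922\right) = \left(-40104 + \left(60 + 46\right) 11\right) \left(14049 - 42922\right) = \left(-40104 + 106 \cdot 11\right) \left(-28873\right) = \left(-40104 + 1166\right) \left(-28873\right) = \left(-38938\right) \left(-28873\right) = 1124256874$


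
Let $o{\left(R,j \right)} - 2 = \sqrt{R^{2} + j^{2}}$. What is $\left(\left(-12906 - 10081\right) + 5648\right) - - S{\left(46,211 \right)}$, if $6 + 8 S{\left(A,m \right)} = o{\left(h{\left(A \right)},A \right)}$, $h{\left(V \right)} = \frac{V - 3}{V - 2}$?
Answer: $- \frac{34679}{2} + \frac{5 \sqrt{163937}}{352} \approx -17334.0$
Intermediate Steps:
$h{\left(V \right)} = \frac{-3 + V}{-2 + V}$
$o{\left(R,j \right)} = 2 + \sqrt{R^{2} + j^{2}}$
$S{\left(A,m \right)} = - \frac{1}{2} + \frac{\sqrt{A^{2} + \frac{\left(-3 + A\right)^{2}}{\left(-2 + A\right)^{2}}}}{8}$ ($S{\left(A,m \right)} = - \frac{3}{4} + \frac{2 + \sqrt{\left(\frac{-3 + A}{-2 + A}\right)^{2} + A^{2}}}{8} = - \frac{3}{4} + \frac{2 + \sqrt{\frac{\left(-3 + A\right)^{2}}{\left(-2 + A\right)^{2}} + A^{2}}}{8} = - \frac{3}{4} + \frac{2 + \sqrt{A^{2} + \frac{\left(-3 + A\right)^{2}}{\left(-2 + A\right)^{2}}}}{8} = - \frac{3}{4} + \left(\frac{1}{4} + \frac{\sqrt{A^{2} + \frac{\left(-3 + A\right)^{2}}{\left(-2 + A\right)^{2}}}}{8}\right) = - \frac{1}{2} + \frac{\sqrt{A^{2} + \frac{\left(-3 + A\right)^{2}}{\left(-2 + A\right)^{2}}}}{8}$)
$\left(\left(-12906 - 10081\right) + 5648\right) - - S{\left(46,211 \right)} = \left(\left(-12906 - 10081\right) + 5648\right) - - (- \frac{1}{2} + \frac{\sqrt{46^{2} + \frac{\left(-3 + 46\right)^{2}}{\left(-2 + 46\right)^{2}}}}{8}) = \left(-22987 + 5648\right) - - (- \frac{1}{2} + \frac{\sqrt{2116 + \frac{43^{2}}{1936}}}{8}) = -17339 - - (- \frac{1}{2} + \frac{\sqrt{2116 + 1849 \cdot \frac{1}{1936}}}{8}) = -17339 - - (- \frac{1}{2} + \frac{\sqrt{2116 + \frac{1849}{1936}}}{8}) = -17339 - - (- \frac{1}{2} + \frac{\sqrt{\frac{4098425}{1936}}}{8}) = -17339 - - (- \frac{1}{2} + \frac{\frac{5}{44} \sqrt{163937}}{8}) = -17339 - - (- \frac{1}{2} + \frac{5 \sqrt{163937}}{352}) = -17339 - \left(\frac{1}{2} - \frac{5 \sqrt{163937}}{352}\right) = - \frac{34679}{2} + \frac{5 \sqrt{163937}}{352}$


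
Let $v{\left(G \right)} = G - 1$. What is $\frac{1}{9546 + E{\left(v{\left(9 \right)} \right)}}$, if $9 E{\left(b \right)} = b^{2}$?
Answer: $\frac{9}{85978} \approx 0.00010468$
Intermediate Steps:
$v{\left(G \right)} = -1 + G$
$E{\left(b \right)} = \frac{b^{2}}{9}$
$\frac{1}{9546 + E{\left(v{\left(9 \right)} \right)}} = \frac{1}{9546 + \frac{\left(-1 + 9\right)^{2}}{9}} = \frac{1}{9546 + \frac{8^{2}}{9}} = \frac{1}{9546 + \frac{1}{9} \cdot 64} = \frac{1}{9546 + \frac{64}{9}} = \frac{1}{\frac{85978}{9}} = \frac{9}{85978}$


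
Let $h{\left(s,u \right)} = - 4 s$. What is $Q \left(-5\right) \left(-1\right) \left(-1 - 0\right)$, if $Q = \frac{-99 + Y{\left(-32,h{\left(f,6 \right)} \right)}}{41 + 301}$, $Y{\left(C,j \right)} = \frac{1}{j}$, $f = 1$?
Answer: $\frac{1985}{1368} \approx 1.451$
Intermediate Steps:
$Q = - \frac{397}{1368}$ ($Q = \frac{-99 + \frac{1}{\left(-4\right) 1}}{41 + 301} = \frac{-99 + \frac{1}{-4}}{342} = \left(-99 - \frac{1}{4}\right) \frac{1}{342} = \left(- \frac{397}{4}\right) \frac{1}{342} = - \frac{397}{1368} \approx -0.2902$)
$Q \left(-5\right) \left(-1\right) \left(-1 - 0\right) = - \frac{397 \left(-5\right) \left(-1\right) \left(-1 - 0\right)}{1368} = - \frac{397 \cdot 5 \left(-1 + 0\right)}{1368} = - \frac{397 \cdot 5 \left(-1\right)}{1368} = \left(- \frac{397}{1368}\right) \left(-5\right) = \frac{1985}{1368}$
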